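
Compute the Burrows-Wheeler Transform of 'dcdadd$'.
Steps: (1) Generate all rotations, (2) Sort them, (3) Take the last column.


Rotations (sorted):
  0: $dcdadd -> last char: d
  1: add$dcd -> last char: d
  2: cdadd$d -> last char: d
  3: d$dcdad -> last char: d
  4: dadd$dc -> last char: c
  5: dcdadd$ -> last char: $
  6: dd$dcda -> last char: a


BWT = ddddc$a


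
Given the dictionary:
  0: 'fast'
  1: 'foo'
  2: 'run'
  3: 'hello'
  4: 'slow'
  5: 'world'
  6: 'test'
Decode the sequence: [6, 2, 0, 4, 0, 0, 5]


Look up each index in the dictionary:
  6 -> 'test'
  2 -> 'run'
  0 -> 'fast'
  4 -> 'slow'
  0 -> 'fast'
  0 -> 'fast'
  5 -> 'world'

Decoded: "test run fast slow fast fast world"


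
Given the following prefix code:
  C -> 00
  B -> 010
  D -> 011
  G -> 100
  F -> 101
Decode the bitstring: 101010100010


Decoding step by step:
Bits 101 -> F
Bits 010 -> B
Bits 100 -> G
Bits 010 -> B


Decoded message: FBGB


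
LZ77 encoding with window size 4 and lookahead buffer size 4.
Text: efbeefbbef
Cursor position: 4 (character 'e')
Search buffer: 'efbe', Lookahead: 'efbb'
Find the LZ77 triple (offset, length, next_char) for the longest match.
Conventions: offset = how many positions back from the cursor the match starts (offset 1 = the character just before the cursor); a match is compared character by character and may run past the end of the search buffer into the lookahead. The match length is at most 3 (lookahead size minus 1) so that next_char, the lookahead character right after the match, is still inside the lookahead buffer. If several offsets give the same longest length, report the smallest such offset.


Try each offset into the search buffer:
  offset=1 (pos 3, char 'e'): match length 1
  offset=2 (pos 2, char 'b'): match length 0
  offset=3 (pos 1, char 'f'): match length 0
  offset=4 (pos 0, char 'e'): match length 3
Longest match has length 3 at offset 4.
next_char = character at position 4 + 3 = 7 -> 'b'

Best match: offset=4, length=3 (matching 'efb' starting at position 0)
LZ77 triple: (4, 3, 'b')


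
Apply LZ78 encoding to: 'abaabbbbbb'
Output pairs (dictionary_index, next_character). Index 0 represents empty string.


LZ78 encoding steps:
Dictionary: {0: ''}
Step 1: w='' (idx 0), next='a' -> output (0, 'a'), add 'a' as idx 1
Step 2: w='' (idx 0), next='b' -> output (0, 'b'), add 'b' as idx 2
Step 3: w='a' (idx 1), next='a' -> output (1, 'a'), add 'aa' as idx 3
Step 4: w='b' (idx 2), next='b' -> output (2, 'b'), add 'bb' as idx 4
Step 5: w='bb' (idx 4), next='b' -> output (4, 'b'), add 'bbb' as idx 5
Step 6: w='b' (idx 2), end of input -> output (2, '')


Encoded: [(0, 'a'), (0, 'b'), (1, 'a'), (2, 'b'), (4, 'b'), (2, '')]


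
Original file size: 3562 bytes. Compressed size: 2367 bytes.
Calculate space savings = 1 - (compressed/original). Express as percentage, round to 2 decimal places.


ratio = compressed/original = 2367/3562 = 0.664514
savings = 1 - ratio = 1 - 0.664514 = 0.335486
as a percentage: 0.335486 * 100 = 33.55%

Space savings = 1 - 2367/3562 = 33.55%


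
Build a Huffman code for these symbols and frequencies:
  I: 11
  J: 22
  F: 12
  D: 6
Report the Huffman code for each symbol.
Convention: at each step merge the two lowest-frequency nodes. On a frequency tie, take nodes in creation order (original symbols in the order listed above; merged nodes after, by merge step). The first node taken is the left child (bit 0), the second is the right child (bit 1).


Huffman tree construction:
Step 1: Merge D(6) + I(11) = 17
Step 2: Merge F(12) + (D+I)(17) = 29
Step 3: Merge J(22) + (F+(D+I))(29) = 51
Read each symbol's code off the tree from the root (left child = 0, right child = 1).

Codes:
  I: 111 (length 3)
  J: 0 (length 1)
  F: 10 (length 2)
  D: 110 (length 3)
Average code length: 97/51 = 1.9020 bits/symbol


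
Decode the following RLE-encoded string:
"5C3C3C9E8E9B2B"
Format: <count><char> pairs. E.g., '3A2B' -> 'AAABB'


Expanding each <count><char> pair:
  5C -> 'CCCCC'
  3C -> 'CCC'
  3C -> 'CCC'
  9E -> 'EEEEEEEEE'
  8E -> 'EEEEEEEE'
  9B -> 'BBBBBBBBB'
  2B -> 'BB'

Decoded = CCCCCCCCCCCEEEEEEEEEEEEEEEEEBBBBBBBBBBB


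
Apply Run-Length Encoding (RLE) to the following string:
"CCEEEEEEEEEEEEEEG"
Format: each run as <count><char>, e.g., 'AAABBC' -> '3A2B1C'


Scanning runs left to right:
  i=0: run of 'C' x 2 -> '2C'
  i=2: run of 'E' x 14 -> '14E'
  i=16: run of 'G' x 1 -> '1G'

RLE = 2C14E1G


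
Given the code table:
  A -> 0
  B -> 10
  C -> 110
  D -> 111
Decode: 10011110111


Decoding:
10 -> B
0 -> A
111 -> D
10 -> B
111 -> D


Result: BADBD


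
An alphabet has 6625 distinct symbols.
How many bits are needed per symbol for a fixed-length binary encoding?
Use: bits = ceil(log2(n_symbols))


log2(6625) = 12.6937
Bracket: 2^12 = 4096 < 6625 <= 2^13 = 8192
So ceil(log2(6625)) = 13

bits = ceil(log2(6625)) = ceil(12.6937) = 13 bits


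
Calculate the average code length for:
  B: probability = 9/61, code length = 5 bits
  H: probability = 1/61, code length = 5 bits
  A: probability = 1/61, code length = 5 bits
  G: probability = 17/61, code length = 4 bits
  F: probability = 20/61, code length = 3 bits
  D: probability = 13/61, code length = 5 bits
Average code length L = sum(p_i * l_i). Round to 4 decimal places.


Weighted contributions p_i * l_i:
  B: (9/61) * 5 = 45/61
  H: (1/61) * 5 = 5/61
  A: (1/61) * 5 = 5/61
  G: (17/61) * 4 = 68/61
  F: (20/61) * 3 = 60/61
  D: (13/61) * 5 = 65/61
Sum = (45 + 5 + 5 + 68 + 60 + 65)/61 = 248/61

L = 248/61 = 4.0656 bits/symbol


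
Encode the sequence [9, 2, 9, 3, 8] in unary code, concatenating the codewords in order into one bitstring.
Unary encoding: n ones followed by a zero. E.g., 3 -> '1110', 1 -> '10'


Encode each number as n ones followed by a terminating 0:
  9 -> 1111111110 (10 bits)
  2 -> 110 (3 bits)
  9 -> 1111111110 (10 bits)
  3 -> 1110 (4 bits)
  8 -> 111111110 (9 bits)
Total length = 10 + 3 + 10 + 4 + 9 = 36 bits.

Unary([9, 2, 9, 3, 8]) = 111111111011011111111101110111111110 (36 bits)


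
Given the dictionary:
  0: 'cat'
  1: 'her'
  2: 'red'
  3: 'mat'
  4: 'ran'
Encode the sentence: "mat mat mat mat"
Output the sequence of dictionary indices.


Look up each word in the dictionary:
  'mat' -> 3
  'mat' -> 3
  'mat' -> 3
  'mat' -> 3

Encoded: [3, 3, 3, 3]


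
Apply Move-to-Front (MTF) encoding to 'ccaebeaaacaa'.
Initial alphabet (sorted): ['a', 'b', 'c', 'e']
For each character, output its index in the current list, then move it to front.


MTF encoding:
'c': index 2 in ['a', 'b', 'c', 'e'] -> ['c', 'a', 'b', 'e']
'c': index 0 in ['c', 'a', 'b', 'e'] -> ['c', 'a', 'b', 'e']
'a': index 1 in ['c', 'a', 'b', 'e'] -> ['a', 'c', 'b', 'e']
'e': index 3 in ['a', 'c', 'b', 'e'] -> ['e', 'a', 'c', 'b']
'b': index 3 in ['e', 'a', 'c', 'b'] -> ['b', 'e', 'a', 'c']
'e': index 1 in ['b', 'e', 'a', 'c'] -> ['e', 'b', 'a', 'c']
'a': index 2 in ['e', 'b', 'a', 'c'] -> ['a', 'e', 'b', 'c']
'a': index 0 in ['a', 'e', 'b', 'c'] -> ['a', 'e', 'b', 'c']
'a': index 0 in ['a', 'e', 'b', 'c'] -> ['a', 'e', 'b', 'c']
'c': index 3 in ['a', 'e', 'b', 'c'] -> ['c', 'a', 'e', 'b']
'a': index 1 in ['c', 'a', 'e', 'b'] -> ['a', 'c', 'e', 'b']
'a': index 0 in ['a', 'c', 'e', 'b'] -> ['a', 'c', 'e', 'b']


Output: [2, 0, 1, 3, 3, 1, 2, 0, 0, 3, 1, 0]


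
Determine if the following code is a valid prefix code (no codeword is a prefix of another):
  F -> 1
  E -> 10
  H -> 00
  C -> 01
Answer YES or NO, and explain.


Checking each pair (does one codeword prefix another?):
  F='1' vs E='10': prefix -- VIOLATION

NO -- this is NOT a valid prefix code. F (1) is a prefix of E (10).


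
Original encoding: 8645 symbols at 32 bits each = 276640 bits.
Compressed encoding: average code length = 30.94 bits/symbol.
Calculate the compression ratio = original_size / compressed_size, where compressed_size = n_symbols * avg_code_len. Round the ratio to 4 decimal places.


original_size = n_symbols * orig_bits = 8645 * 32 = 276640 bits
compressed_size = n_symbols * avg_code_len = 8645 * 30.94 = 267476.3 bits
ratio = original_size / compressed_size = 276640 / 267476.3 = 1.0343

Compression ratio = 1.0343


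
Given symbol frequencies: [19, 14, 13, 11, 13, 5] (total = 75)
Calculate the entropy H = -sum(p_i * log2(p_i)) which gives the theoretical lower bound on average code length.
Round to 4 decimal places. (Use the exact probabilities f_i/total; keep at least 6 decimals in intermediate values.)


Per-symbol terms -p_i * log2(p_i) with p_i = f_i/75:
  p = 19/75 = 0.253333: log2(p) = -1.980891, -p*log2(p) = 0.501826
  p = 14/75 = 0.186667: log2(p) = -2.421464, -p*log2(p) = 0.452007
  p = 13/75 = 0.173333: log2(p) = -2.528379, -p*log2(p) = 0.438252
  p = 11/75 = 0.146667: log2(p) = -2.769387, -p*log2(p) = 0.406177
  p = 13/75 = 0.173333: log2(p) = -2.528379, -p*log2(p) = 0.438252
  p = 5/75 = 0.066667: log2(p) = -3.906891, -p*log2(p) = 0.260459
H = 0.501826 + 0.452007 + 0.438252 + 0.406177 + 0.438252 + 0.260459 = 2.496973

H = 2.497 bits/symbol


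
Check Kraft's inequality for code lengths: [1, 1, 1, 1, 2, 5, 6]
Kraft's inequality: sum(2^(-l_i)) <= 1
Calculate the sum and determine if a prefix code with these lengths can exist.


Sum = 2^(-1) + 2^(-1) + 2^(-1) + 2^(-1) + 2^(-2) + 2^(-5) + 2^(-6)
    = 0.5 + 0.5 + 0.5 + 0.5 + 0.25 + 0.03125 + 0.015625
    = 147/64 = 2.296875
Since 2.296875 > 1, Kraft's inequality is NOT satisfied.
A prefix code with these lengths CANNOT exist.

Kraft sum = 2.296875. Not satisfied.


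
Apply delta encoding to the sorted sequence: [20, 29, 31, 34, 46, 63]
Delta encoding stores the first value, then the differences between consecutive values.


First value: 20
Deltas:
  29 - 20 = 9
  31 - 29 = 2
  34 - 31 = 3
  46 - 34 = 12
  63 - 46 = 17


Delta encoded: [20, 9, 2, 3, 12, 17]


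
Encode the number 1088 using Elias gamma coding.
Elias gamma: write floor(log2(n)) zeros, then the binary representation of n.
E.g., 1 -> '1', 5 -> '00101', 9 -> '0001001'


num_bits = floor(log2(1088)) + 1 = 11
leading_zeros = num_bits - 1 = 10
binary(1088) = 10001000000

Elias gamma(1088) = '0000000000' + '10001000000' = 000000000010001000000 (21 bits)


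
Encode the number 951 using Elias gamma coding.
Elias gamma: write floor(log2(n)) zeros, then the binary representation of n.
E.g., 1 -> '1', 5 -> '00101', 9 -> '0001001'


num_bits = floor(log2(951)) + 1 = 10
leading_zeros = num_bits - 1 = 9
binary(951) = 1110110111

Elias gamma(951) = '000000000' + '1110110111' = 0000000001110110111 (19 bits)


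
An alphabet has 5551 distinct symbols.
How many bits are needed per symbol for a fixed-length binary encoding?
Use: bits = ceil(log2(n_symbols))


log2(5551) = 12.4385
Bracket: 2^12 = 4096 < 5551 <= 2^13 = 8192
So ceil(log2(5551)) = 13

bits = ceil(log2(5551)) = ceil(12.4385) = 13 bits


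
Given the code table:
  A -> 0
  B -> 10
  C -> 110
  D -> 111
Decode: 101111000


Decoding:
10 -> B
111 -> D
10 -> B
0 -> A
0 -> A


Result: BDBAA


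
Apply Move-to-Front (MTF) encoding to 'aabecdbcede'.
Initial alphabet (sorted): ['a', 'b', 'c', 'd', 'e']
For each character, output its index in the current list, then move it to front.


MTF encoding:
'a': index 0 in ['a', 'b', 'c', 'd', 'e'] -> ['a', 'b', 'c', 'd', 'e']
'a': index 0 in ['a', 'b', 'c', 'd', 'e'] -> ['a', 'b', 'c', 'd', 'e']
'b': index 1 in ['a', 'b', 'c', 'd', 'e'] -> ['b', 'a', 'c', 'd', 'e']
'e': index 4 in ['b', 'a', 'c', 'd', 'e'] -> ['e', 'b', 'a', 'c', 'd']
'c': index 3 in ['e', 'b', 'a', 'c', 'd'] -> ['c', 'e', 'b', 'a', 'd']
'd': index 4 in ['c', 'e', 'b', 'a', 'd'] -> ['d', 'c', 'e', 'b', 'a']
'b': index 3 in ['d', 'c', 'e', 'b', 'a'] -> ['b', 'd', 'c', 'e', 'a']
'c': index 2 in ['b', 'd', 'c', 'e', 'a'] -> ['c', 'b', 'd', 'e', 'a']
'e': index 3 in ['c', 'b', 'd', 'e', 'a'] -> ['e', 'c', 'b', 'd', 'a']
'd': index 3 in ['e', 'c', 'b', 'd', 'a'] -> ['d', 'e', 'c', 'b', 'a']
'e': index 1 in ['d', 'e', 'c', 'b', 'a'] -> ['e', 'd', 'c', 'b', 'a']


Output: [0, 0, 1, 4, 3, 4, 3, 2, 3, 3, 1]


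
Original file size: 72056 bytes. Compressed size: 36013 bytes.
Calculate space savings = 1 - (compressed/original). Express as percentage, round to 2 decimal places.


ratio = compressed/original = 36013/72056 = 0.499792
savings = 1 - ratio = 1 - 0.499792 = 0.500208
as a percentage: 0.500208 * 100 = 50.02%

Space savings = 1 - 36013/72056 = 50.02%


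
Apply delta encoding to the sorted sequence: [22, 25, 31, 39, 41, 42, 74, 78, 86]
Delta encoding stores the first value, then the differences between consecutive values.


First value: 22
Deltas:
  25 - 22 = 3
  31 - 25 = 6
  39 - 31 = 8
  41 - 39 = 2
  42 - 41 = 1
  74 - 42 = 32
  78 - 74 = 4
  86 - 78 = 8


Delta encoded: [22, 3, 6, 8, 2, 1, 32, 4, 8]


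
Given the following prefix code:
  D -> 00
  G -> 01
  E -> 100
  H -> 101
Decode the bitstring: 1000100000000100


Decoding step by step:
Bits 100 -> E
Bits 01 -> G
Bits 00 -> D
Bits 00 -> D
Bits 00 -> D
Bits 00 -> D
Bits 100 -> E


Decoded message: EGDDDDE


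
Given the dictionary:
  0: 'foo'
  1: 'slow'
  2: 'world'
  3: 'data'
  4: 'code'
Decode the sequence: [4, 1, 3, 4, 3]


Look up each index in the dictionary:
  4 -> 'code'
  1 -> 'slow'
  3 -> 'data'
  4 -> 'code'
  3 -> 'data'

Decoded: "code slow data code data"


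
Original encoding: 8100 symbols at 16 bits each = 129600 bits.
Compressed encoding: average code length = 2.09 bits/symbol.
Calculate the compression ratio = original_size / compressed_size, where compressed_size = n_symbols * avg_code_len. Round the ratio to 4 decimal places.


original_size = n_symbols * orig_bits = 8100 * 16 = 129600 bits
compressed_size = n_symbols * avg_code_len = 8100 * 2.09 = 16929.0 bits
ratio = original_size / compressed_size = 129600 / 16929.0 = 7.6555

Compression ratio = 7.6555


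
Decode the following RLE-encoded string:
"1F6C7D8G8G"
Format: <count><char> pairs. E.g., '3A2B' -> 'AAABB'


Expanding each <count><char> pair:
  1F -> 'F'
  6C -> 'CCCCCC'
  7D -> 'DDDDDDD'
  8G -> 'GGGGGGGG'
  8G -> 'GGGGGGGG'

Decoded = FCCCCCCDDDDDDDGGGGGGGGGGGGGGGG


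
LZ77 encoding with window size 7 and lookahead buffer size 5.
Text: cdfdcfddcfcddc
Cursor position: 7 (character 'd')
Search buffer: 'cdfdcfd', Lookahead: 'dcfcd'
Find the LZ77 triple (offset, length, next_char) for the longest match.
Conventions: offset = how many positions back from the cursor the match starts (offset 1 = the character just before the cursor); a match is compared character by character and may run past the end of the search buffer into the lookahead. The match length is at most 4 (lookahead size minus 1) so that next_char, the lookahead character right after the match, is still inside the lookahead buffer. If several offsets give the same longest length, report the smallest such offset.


Try each offset into the search buffer:
  offset=1 (pos 6, char 'd'): match length 1
  offset=2 (pos 5, char 'f'): match length 0
  offset=3 (pos 4, char 'c'): match length 0
  offset=4 (pos 3, char 'd'): match length 3
  offset=5 (pos 2, char 'f'): match length 0
  offset=6 (pos 1, char 'd'): match length 1
  offset=7 (pos 0, char 'c'): match length 0
Longest match has length 3 at offset 4.
next_char = character at position 7 + 3 = 10 -> 'c'

Best match: offset=4, length=3 (matching 'dcf' starting at position 3)
LZ77 triple: (4, 3, 'c')


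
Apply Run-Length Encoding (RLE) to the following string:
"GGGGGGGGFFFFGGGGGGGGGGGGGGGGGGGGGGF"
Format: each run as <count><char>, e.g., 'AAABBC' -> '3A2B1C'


Scanning runs left to right:
  i=0: run of 'G' x 8 -> '8G'
  i=8: run of 'F' x 4 -> '4F'
  i=12: run of 'G' x 22 -> '22G'
  i=34: run of 'F' x 1 -> '1F'

RLE = 8G4F22G1F


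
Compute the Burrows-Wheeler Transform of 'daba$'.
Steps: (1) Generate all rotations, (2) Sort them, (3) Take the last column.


Rotations (sorted):
  0: $daba -> last char: a
  1: a$dab -> last char: b
  2: aba$d -> last char: d
  3: ba$da -> last char: a
  4: daba$ -> last char: $


BWT = abda$


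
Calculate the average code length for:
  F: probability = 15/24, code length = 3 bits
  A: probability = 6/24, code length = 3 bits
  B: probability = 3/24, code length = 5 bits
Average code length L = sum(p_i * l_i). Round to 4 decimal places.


Weighted contributions p_i * l_i:
  F: (15/24) * 3 = 45/24
  A: (6/24) * 3 = 18/24
  B: (3/24) * 5 = 15/24
Sum = (45 + 18 + 15)/24 = 78/24

L = 78/24 = 3.2500 bits/symbol


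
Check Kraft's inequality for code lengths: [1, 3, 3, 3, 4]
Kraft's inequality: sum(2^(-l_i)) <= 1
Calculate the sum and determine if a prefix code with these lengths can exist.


Sum = 2^(-1) + 2^(-3) + 2^(-3) + 2^(-3) + 2^(-4)
    = 0.5 + 0.125 + 0.125 + 0.125 + 0.0625
    = 15/16 = 0.9375
Since 0.9375 <= 1, Kraft's inequality IS satisfied.
A prefix code with these lengths CAN exist.

Kraft sum = 0.9375. Satisfied.


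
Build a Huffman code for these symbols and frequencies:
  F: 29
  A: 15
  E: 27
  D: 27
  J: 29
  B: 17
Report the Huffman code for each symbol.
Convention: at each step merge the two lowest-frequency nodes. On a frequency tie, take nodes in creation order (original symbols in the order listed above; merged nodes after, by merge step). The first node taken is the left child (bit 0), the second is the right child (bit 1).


Huffman tree construction:
Step 1: Merge A(15) + B(17) = 32
Step 2: Merge E(27) + D(27) = 54
Step 3: Merge F(29) + J(29) = 58
Step 4: Merge (A+B)(32) + (E+D)(54) = 86
Step 5: Merge (F+J)(58) + ((A+B)+(E+D))(86) = 144
Read each symbol's code off the tree from the root (left child = 0, right child = 1).

Codes:
  F: 00 (length 2)
  A: 100 (length 3)
  E: 110 (length 3)
  D: 111 (length 3)
  J: 01 (length 2)
  B: 101 (length 3)
Average code length: 374/144 = 2.5972 bits/symbol


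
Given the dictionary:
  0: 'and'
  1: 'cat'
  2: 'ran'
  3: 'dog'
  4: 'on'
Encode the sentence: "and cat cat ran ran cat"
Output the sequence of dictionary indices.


Look up each word in the dictionary:
  'and' -> 0
  'cat' -> 1
  'cat' -> 1
  'ran' -> 2
  'ran' -> 2
  'cat' -> 1

Encoded: [0, 1, 1, 2, 2, 1]


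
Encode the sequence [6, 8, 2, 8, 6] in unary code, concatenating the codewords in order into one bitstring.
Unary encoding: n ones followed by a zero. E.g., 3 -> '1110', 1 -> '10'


Encode each number as n ones followed by a terminating 0:
  6 -> 1111110 (7 bits)
  8 -> 111111110 (9 bits)
  2 -> 110 (3 bits)
  8 -> 111111110 (9 bits)
  6 -> 1111110 (7 bits)
Total length = 7 + 9 + 3 + 9 + 7 = 35 bits.

Unary([6, 8, 2, 8, 6]) = 11111101111111101101111111101111110 (35 bits)


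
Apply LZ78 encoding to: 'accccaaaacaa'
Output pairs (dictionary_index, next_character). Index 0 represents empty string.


LZ78 encoding steps:
Dictionary: {0: ''}
Step 1: w='' (idx 0), next='a' -> output (0, 'a'), add 'a' as idx 1
Step 2: w='' (idx 0), next='c' -> output (0, 'c'), add 'c' as idx 2
Step 3: w='c' (idx 2), next='c' -> output (2, 'c'), add 'cc' as idx 3
Step 4: w='c' (idx 2), next='a' -> output (2, 'a'), add 'ca' as idx 4
Step 5: w='a' (idx 1), next='a' -> output (1, 'a'), add 'aa' as idx 5
Step 6: w='a' (idx 1), next='c' -> output (1, 'c'), add 'ac' as idx 6
Step 7: w='aa' (idx 5), end of input -> output (5, '')


Encoded: [(0, 'a'), (0, 'c'), (2, 'c'), (2, 'a'), (1, 'a'), (1, 'c'), (5, '')]


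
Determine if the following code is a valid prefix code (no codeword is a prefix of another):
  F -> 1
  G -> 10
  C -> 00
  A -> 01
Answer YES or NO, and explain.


Checking each pair (does one codeword prefix another?):
  F='1' vs G='10': prefix -- VIOLATION

NO -- this is NOT a valid prefix code. F (1) is a prefix of G (10).


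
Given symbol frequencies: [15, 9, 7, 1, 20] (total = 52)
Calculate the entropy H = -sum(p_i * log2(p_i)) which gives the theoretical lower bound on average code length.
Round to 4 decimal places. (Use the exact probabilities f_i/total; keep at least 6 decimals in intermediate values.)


Per-symbol terms -p_i * log2(p_i) with p_i = f_i/52:
  p = 15/52 = 0.288462: log2(p) = -1.793549, -p*log2(p) = 0.517370
  p = 9/52 = 0.173077: log2(p) = -2.530515, -p*log2(p) = 0.437974
  p = 7/52 = 0.134615: log2(p) = -2.893085, -p*log2(p) = 0.389454
  p = 1/52 = 0.019231: log2(p) = -5.700440, -p*log2(p) = 0.109624
  p = 20/52 = 0.384615: log2(p) = -1.378512, -p*log2(p) = 0.530197
H = 0.517370 + 0.437974 + 0.389454 + 0.109624 + 0.530197 = 1.984619

H = 1.9846 bits/symbol


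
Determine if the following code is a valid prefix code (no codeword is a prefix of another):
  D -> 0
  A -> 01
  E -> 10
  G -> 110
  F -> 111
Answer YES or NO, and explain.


Checking each pair (does one codeword prefix another?):
  D='0' vs A='01': prefix -- VIOLATION

NO -- this is NOT a valid prefix code. D (0) is a prefix of A (01).


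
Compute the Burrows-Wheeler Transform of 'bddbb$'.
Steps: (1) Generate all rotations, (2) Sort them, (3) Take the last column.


Rotations (sorted):
  0: $bddbb -> last char: b
  1: b$bddb -> last char: b
  2: bb$bdd -> last char: d
  3: bddbb$ -> last char: $
  4: dbb$bd -> last char: d
  5: ddbb$b -> last char: b


BWT = bbd$db


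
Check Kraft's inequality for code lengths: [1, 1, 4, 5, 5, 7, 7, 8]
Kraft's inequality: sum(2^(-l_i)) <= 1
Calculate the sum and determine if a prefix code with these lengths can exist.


Sum = 2^(-1) + 2^(-1) + 2^(-4) + 2^(-5) + 2^(-5) + 2^(-7) + 2^(-7) + 2^(-8)
    = 0.5 + 0.5 + 0.0625 + 0.03125 + 0.03125 + 0.0078125 + 0.0078125 + 0.00390625
    = 293/256 = 1.14453125
Since 1.14453125 > 1, Kraft's inequality is NOT satisfied.
A prefix code with these lengths CANNOT exist.

Kraft sum = 1.14453125. Not satisfied.


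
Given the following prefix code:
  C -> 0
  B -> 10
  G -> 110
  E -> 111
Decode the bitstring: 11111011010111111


Decoding step by step:
Bits 111 -> E
Bits 110 -> G
Bits 110 -> G
Bits 10 -> B
Bits 111 -> E
Bits 111 -> E


Decoded message: EGGBEE


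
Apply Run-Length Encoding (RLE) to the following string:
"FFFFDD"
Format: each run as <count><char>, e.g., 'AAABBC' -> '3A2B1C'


Scanning runs left to right:
  i=0: run of 'F' x 4 -> '4F'
  i=4: run of 'D' x 2 -> '2D'

RLE = 4F2D


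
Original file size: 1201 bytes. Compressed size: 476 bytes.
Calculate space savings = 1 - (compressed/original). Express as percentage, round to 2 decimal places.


ratio = compressed/original = 476/1201 = 0.396336
savings = 1 - ratio = 1 - 0.396336 = 0.603664
as a percentage: 0.603664 * 100 = 60.37%

Space savings = 1 - 476/1201 = 60.37%


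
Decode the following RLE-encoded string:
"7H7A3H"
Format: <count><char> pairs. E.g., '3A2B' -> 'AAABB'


Expanding each <count><char> pair:
  7H -> 'HHHHHHH'
  7A -> 'AAAAAAA'
  3H -> 'HHH'

Decoded = HHHHHHHAAAAAAAHHH


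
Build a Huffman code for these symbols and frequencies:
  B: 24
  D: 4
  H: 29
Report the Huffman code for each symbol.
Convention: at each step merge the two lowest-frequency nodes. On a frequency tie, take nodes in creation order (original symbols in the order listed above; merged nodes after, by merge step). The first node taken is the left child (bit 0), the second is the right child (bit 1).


Huffman tree construction:
Step 1: Merge D(4) + B(24) = 28
Step 2: Merge (D+B)(28) + H(29) = 57
Read each symbol's code off the tree from the root (left child = 0, right child = 1).

Codes:
  B: 01 (length 2)
  D: 00 (length 2)
  H: 1 (length 1)
Average code length: 85/57 = 1.4912 bits/symbol


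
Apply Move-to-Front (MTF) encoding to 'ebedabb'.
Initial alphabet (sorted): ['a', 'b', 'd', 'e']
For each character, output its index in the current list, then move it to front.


MTF encoding:
'e': index 3 in ['a', 'b', 'd', 'e'] -> ['e', 'a', 'b', 'd']
'b': index 2 in ['e', 'a', 'b', 'd'] -> ['b', 'e', 'a', 'd']
'e': index 1 in ['b', 'e', 'a', 'd'] -> ['e', 'b', 'a', 'd']
'd': index 3 in ['e', 'b', 'a', 'd'] -> ['d', 'e', 'b', 'a']
'a': index 3 in ['d', 'e', 'b', 'a'] -> ['a', 'd', 'e', 'b']
'b': index 3 in ['a', 'd', 'e', 'b'] -> ['b', 'a', 'd', 'e']
'b': index 0 in ['b', 'a', 'd', 'e'] -> ['b', 'a', 'd', 'e']


Output: [3, 2, 1, 3, 3, 3, 0]


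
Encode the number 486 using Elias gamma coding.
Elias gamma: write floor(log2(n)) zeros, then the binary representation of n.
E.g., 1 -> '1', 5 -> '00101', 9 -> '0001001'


num_bits = floor(log2(486)) + 1 = 9
leading_zeros = num_bits - 1 = 8
binary(486) = 111100110

Elias gamma(486) = '00000000' + '111100110' = 00000000111100110 (17 bits)


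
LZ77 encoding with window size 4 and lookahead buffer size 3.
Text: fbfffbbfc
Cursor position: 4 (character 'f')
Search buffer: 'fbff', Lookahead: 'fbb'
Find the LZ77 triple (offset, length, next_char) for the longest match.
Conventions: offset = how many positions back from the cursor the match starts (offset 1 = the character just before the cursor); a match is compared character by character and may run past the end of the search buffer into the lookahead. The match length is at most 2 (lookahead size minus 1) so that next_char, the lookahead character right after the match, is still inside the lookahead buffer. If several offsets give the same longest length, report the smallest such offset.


Try each offset into the search buffer:
  offset=1 (pos 3, char 'f'): match length 1
  offset=2 (pos 2, char 'f'): match length 1
  offset=3 (pos 1, char 'b'): match length 0
  offset=4 (pos 0, char 'f'): match length 2
Longest match has length 2 at offset 4.
next_char = character at position 4 + 2 = 6 -> 'b'

Best match: offset=4, length=2 (matching 'fb' starting at position 0)
LZ77 triple: (4, 2, 'b')


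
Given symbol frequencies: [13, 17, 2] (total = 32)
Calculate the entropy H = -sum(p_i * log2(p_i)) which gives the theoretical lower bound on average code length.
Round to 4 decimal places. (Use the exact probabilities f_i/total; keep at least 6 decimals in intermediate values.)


Per-symbol terms -p_i * log2(p_i) with p_i = f_i/32:
  p = 13/32 = 0.406250: log2(p) = -1.299560, -p*log2(p) = 0.527946
  p = 17/32 = 0.531250: log2(p) = -0.912537, -p*log2(p) = 0.484785
  p = 2/32 = 0.062500: log2(p) = -4.000000, -p*log2(p) = 0.250000
H = 0.527946 + 0.484785 + 0.250000 = 1.262731

H = 1.2627 bits/symbol


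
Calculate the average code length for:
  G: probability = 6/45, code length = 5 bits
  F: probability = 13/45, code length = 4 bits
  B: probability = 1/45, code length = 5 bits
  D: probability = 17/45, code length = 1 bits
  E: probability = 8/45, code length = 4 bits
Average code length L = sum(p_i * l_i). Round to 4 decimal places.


Weighted contributions p_i * l_i:
  G: (6/45) * 5 = 30/45
  F: (13/45) * 4 = 52/45
  B: (1/45) * 5 = 5/45
  D: (17/45) * 1 = 17/45
  E: (8/45) * 4 = 32/45
Sum = (30 + 52 + 5 + 17 + 32)/45 = 136/45

L = 136/45 = 3.0222 bits/symbol


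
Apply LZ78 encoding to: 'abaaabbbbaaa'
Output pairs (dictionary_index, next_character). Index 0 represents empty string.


LZ78 encoding steps:
Dictionary: {0: ''}
Step 1: w='' (idx 0), next='a' -> output (0, 'a'), add 'a' as idx 1
Step 2: w='' (idx 0), next='b' -> output (0, 'b'), add 'b' as idx 2
Step 3: w='a' (idx 1), next='a' -> output (1, 'a'), add 'aa' as idx 3
Step 4: w='a' (idx 1), next='b' -> output (1, 'b'), add 'ab' as idx 4
Step 5: w='b' (idx 2), next='b' -> output (2, 'b'), add 'bb' as idx 5
Step 6: w='b' (idx 2), next='a' -> output (2, 'a'), add 'ba' as idx 6
Step 7: w='aa' (idx 3), end of input -> output (3, '')


Encoded: [(0, 'a'), (0, 'b'), (1, 'a'), (1, 'b'), (2, 'b'), (2, 'a'), (3, '')]


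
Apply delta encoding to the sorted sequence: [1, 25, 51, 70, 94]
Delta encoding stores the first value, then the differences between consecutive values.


First value: 1
Deltas:
  25 - 1 = 24
  51 - 25 = 26
  70 - 51 = 19
  94 - 70 = 24


Delta encoded: [1, 24, 26, 19, 24]


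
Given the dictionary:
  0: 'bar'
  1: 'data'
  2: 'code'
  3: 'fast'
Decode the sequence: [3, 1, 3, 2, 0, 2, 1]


Look up each index in the dictionary:
  3 -> 'fast'
  1 -> 'data'
  3 -> 'fast'
  2 -> 'code'
  0 -> 'bar'
  2 -> 'code'
  1 -> 'data'

Decoded: "fast data fast code bar code data"


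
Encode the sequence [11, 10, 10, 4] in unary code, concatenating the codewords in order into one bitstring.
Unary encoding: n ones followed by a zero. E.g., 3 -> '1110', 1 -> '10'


Encode each number as n ones followed by a terminating 0:
  11 -> 111111111110 (12 bits)
  10 -> 11111111110 (11 bits)
  10 -> 11111111110 (11 bits)
  4 -> 11110 (5 bits)
Total length = 12 + 11 + 11 + 5 = 39 bits.

Unary([11, 10, 10, 4]) = 111111111110111111111101111111111011110 (39 bits)


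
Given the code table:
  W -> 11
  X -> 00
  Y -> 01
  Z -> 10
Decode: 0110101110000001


Decoding:
01 -> Y
10 -> Z
10 -> Z
11 -> W
10 -> Z
00 -> X
00 -> X
01 -> Y


Result: YZZWZXXY


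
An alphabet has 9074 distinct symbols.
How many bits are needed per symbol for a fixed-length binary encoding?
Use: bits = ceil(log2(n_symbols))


log2(9074) = 13.1475
Bracket: 2^13 = 8192 < 9074 <= 2^14 = 16384
So ceil(log2(9074)) = 14

bits = ceil(log2(9074)) = ceil(13.1475) = 14 bits


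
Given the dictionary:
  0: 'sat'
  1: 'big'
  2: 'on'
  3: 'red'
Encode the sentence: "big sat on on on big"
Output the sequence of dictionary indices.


Look up each word in the dictionary:
  'big' -> 1
  'sat' -> 0
  'on' -> 2
  'on' -> 2
  'on' -> 2
  'big' -> 1

Encoded: [1, 0, 2, 2, 2, 1]


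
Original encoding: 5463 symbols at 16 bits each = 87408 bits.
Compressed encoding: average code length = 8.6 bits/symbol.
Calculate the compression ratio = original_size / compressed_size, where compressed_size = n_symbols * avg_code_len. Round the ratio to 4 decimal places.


original_size = n_symbols * orig_bits = 5463 * 16 = 87408 bits
compressed_size = n_symbols * avg_code_len = 5463 * 8.6 = 46981.8 bits
ratio = original_size / compressed_size = 87408 / 46981.8 = 1.8605

Compression ratio = 1.8605


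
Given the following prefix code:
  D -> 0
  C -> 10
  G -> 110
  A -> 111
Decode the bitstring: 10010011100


Decoding step by step:
Bits 10 -> C
Bits 0 -> D
Bits 10 -> C
Bits 0 -> D
Bits 111 -> A
Bits 0 -> D
Bits 0 -> D


Decoded message: CDCDADD


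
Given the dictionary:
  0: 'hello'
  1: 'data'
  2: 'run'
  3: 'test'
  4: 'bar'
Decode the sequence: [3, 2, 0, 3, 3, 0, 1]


Look up each index in the dictionary:
  3 -> 'test'
  2 -> 'run'
  0 -> 'hello'
  3 -> 'test'
  3 -> 'test'
  0 -> 'hello'
  1 -> 'data'

Decoded: "test run hello test test hello data"


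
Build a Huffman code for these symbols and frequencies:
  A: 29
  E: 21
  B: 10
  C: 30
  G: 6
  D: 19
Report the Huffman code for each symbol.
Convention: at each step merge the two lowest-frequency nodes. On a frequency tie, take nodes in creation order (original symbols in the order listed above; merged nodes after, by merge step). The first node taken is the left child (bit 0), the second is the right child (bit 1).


Huffman tree construction:
Step 1: Merge G(6) + B(10) = 16
Step 2: Merge (G+B)(16) + D(19) = 35
Step 3: Merge E(21) + A(29) = 50
Step 4: Merge C(30) + ((G+B)+D)(35) = 65
Step 5: Merge (E+A)(50) + (C+((G+B)+D))(65) = 115
Read each symbol's code off the tree from the root (left child = 0, right child = 1).

Codes:
  A: 01 (length 2)
  E: 00 (length 2)
  B: 1101 (length 4)
  C: 10 (length 2)
  G: 1100 (length 4)
  D: 111 (length 3)
Average code length: 281/115 = 2.4435 bits/symbol


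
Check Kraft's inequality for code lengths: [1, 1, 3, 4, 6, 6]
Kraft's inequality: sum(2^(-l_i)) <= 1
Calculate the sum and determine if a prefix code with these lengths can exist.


Sum = 2^(-1) + 2^(-1) + 2^(-3) + 2^(-4) + 2^(-6) + 2^(-6)
    = 0.5 + 0.5 + 0.125 + 0.0625 + 0.015625 + 0.015625
    = 78/64 = 1.21875
Since 1.21875 > 1, Kraft's inequality is NOT satisfied.
A prefix code with these lengths CANNOT exist.

Kraft sum = 1.21875. Not satisfied.


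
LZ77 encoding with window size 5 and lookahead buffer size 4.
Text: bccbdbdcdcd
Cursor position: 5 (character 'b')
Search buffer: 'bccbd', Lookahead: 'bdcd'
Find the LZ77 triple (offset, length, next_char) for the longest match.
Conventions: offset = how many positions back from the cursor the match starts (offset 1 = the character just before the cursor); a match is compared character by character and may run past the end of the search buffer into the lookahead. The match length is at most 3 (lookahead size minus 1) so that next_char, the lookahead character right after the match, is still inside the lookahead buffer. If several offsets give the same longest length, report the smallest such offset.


Try each offset into the search buffer:
  offset=1 (pos 4, char 'd'): match length 0
  offset=2 (pos 3, char 'b'): match length 2
  offset=3 (pos 2, char 'c'): match length 0
  offset=4 (pos 1, char 'c'): match length 0
  offset=5 (pos 0, char 'b'): match length 1
Longest match has length 2 at offset 2.
next_char = character at position 5 + 2 = 7 -> 'c'

Best match: offset=2, length=2 (matching 'bd' starting at position 3)
LZ77 triple: (2, 2, 'c')


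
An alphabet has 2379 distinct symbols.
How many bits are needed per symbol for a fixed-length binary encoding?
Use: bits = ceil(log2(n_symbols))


log2(2379) = 11.2161
Bracket: 2^11 = 2048 < 2379 <= 2^12 = 4096
So ceil(log2(2379)) = 12

bits = ceil(log2(2379)) = ceil(11.2161) = 12 bits


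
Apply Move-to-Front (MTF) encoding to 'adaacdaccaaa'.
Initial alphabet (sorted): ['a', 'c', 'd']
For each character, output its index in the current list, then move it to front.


MTF encoding:
'a': index 0 in ['a', 'c', 'd'] -> ['a', 'c', 'd']
'd': index 2 in ['a', 'c', 'd'] -> ['d', 'a', 'c']
'a': index 1 in ['d', 'a', 'c'] -> ['a', 'd', 'c']
'a': index 0 in ['a', 'd', 'c'] -> ['a', 'd', 'c']
'c': index 2 in ['a', 'd', 'c'] -> ['c', 'a', 'd']
'd': index 2 in ['c', 'a', 'd'] -> ['d', 'c', 'a']
'a': index 2 in ['d', 'c', 'a'] -> ['a', 'd', 'c']
'c': index 2 in ['a', 'd', 'c'] -> ['c', 'a', 'd']
'c': index 0 in ['c', 'a', 'd'] -> ['c', 'a', 'd']
'a': index 1 in ['c', 'a', 'd'] -> ['a', 'c', 'd']
'a': index 0 in ['a', 'c', 'd'] -> ['a', 'c', 'd']
'a': index 0 in ['a', 'c', 'd'] -> ['a', 'c', 'd']


Output: [0, 2, 1, 0, 2, 2, 2, 2, 0, 1, 0, 0]


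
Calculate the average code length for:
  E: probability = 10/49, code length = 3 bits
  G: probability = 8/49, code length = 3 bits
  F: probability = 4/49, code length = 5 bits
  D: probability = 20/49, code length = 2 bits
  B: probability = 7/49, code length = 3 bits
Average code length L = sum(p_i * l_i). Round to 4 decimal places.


Weighted contributions p_i * l_i:
  E: (10/49) * 3 = 30/49
  G: (8/49) * 3 = 24/49
  F: (4/49) * 5 = 20/49
  D: (20/49) * 2 = 40/49
  B: (7/49) * 3 = 21/49
Sum = (30 + 24 + 20 + 40 + 21)/49 = 135/49

L = 135/49 = 2.7551 bits/symbol


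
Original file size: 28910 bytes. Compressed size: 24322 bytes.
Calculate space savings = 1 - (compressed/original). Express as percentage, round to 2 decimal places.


ratio = compressed/original = 24322/28910 = 0.841301
savings = 1 - ratio = 1 - 0.841301 = 0.158699
as a percentage: 0.158699 * 100 = 15.87%

Space savings = 1 - 24322/28910 = 15.87%


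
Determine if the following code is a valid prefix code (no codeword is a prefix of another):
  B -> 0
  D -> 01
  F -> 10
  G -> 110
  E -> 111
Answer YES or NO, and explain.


Checking each pair (does one codeword prefix another?):
  B='0' vs D='01': prefix -- VIOLATION

NO -- this is NOT a valid prefix code. B (0) is a prefix of D (01).


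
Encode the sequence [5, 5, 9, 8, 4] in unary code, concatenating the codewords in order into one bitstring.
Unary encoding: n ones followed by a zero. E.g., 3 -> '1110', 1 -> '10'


Encode each number as n ones followed by a terminating 0:
  5 -> 111110 (6 bits)
  5 -> 111110 (6 bits)
  9 -> 1111111110 (10 bits)
  8 -> 111111110 (9 bits)
  4 -> 11110 (5 bits)
Total length = 6 + 6 + 10 + 9 + 5 = 36 bits.

Unary([5, 5, 9, 8, 4]) = 111110111110111111111011111111011110 (36 bits)


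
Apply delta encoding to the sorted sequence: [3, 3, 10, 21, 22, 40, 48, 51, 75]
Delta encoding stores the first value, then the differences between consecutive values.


First value: 3
Deltas:
  3 - 3 = 0
  10 - 3 = 7
  21 - 10 = 11
  22 - 21 = 1
  40 - 22 = 18
  48 - 40 = 8
  51 - 48 = 3
  75 - 51 = 24


Delta encoded: [3, 0, 7, 11, 1, 18, 8, 3, 24]


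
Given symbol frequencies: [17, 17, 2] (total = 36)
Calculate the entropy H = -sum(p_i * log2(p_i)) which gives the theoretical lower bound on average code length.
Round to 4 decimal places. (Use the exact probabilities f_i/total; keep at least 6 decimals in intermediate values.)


Per-symbol terms -p_i * log2(p_i) with p_i = f_i/36:
  p = 17/36 = 0.472222: log2(p) = -1.082462, -p*log2(p) = 0.511163
  p = 17/36 = 0.472222: log2(p) = -1.082462, -p*log2(p) = 0.511163
  p = 2/36 = 0.055556: log2(p) = -4.169925, -p*log2(p) = 0.231663
H = 0.511163 + 0.511163 + 0.231663 = 1.253989

H = 1.254 bits/symbol


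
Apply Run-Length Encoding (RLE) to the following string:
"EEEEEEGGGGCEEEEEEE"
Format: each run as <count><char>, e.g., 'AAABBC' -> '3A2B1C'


Scanning runs left to right:
  i=0: run of 'E' x 6 -> '6E'
  i=6: run of 'G' x 4 -> '4G'
  i=10: run of 'C' x 1 -> '1C'
  i=11: run of 'E' x 7 -> '7E'

RLE = 6E4G1C7E


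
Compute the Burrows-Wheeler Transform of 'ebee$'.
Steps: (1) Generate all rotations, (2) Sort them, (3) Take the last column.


Rotations (sorted):
  0: $ebee -> last char: e
  1: bee$e -> last char: e
  2: e$ebe -> last char: e
  3: ebee$ -> last char: $
  4: ee$eb -> last char: b


BWT = eee$b


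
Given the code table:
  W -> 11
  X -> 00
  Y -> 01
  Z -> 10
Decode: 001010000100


Decoding:
00 -> X
10 -> Z
10 -> Z
00 -> X
01 -> Y
00 -> X


Result: XZZXYX


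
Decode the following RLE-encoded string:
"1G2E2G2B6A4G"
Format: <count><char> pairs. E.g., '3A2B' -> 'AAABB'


Expanding each <count><char> pair:
  1G -> 'G'
  2E -> 'EE'
  2G -> 'GG'
  2B -> 'BB'
  6A -> 'AAAAAA'
  4G -> 'GGGG'

Decoded = GEEGGBBAAAAAAGGGG


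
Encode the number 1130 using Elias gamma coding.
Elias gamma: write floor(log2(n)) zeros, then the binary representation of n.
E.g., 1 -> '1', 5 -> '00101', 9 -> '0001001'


num_bits = floor(log2(1130)) + 1 = 11
leading_zeros = num_bits - 1 = 10
binary(1130) = 10001101010

Elias gamma(1130) = '0000000000' + '10001101010' = 000000000010001101010 (21 bits)


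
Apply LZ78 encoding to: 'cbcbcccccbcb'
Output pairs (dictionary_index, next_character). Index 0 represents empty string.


LZ78 encoding steps:
Dictionary: {0: ''}
Step 1: w='' (idx 0), next='c' -> output (0, 'c'), add 'c' as idx 1
Step 2: w='' (idx 0), next='b' -> output (0, 'b'), add 'b' as idx 2
Step 3: w='c' (idx 1), next='b' -> output (1, 'b'), add 'cb' as idx 3
Step 4: w='c' (idx 1), next='c' -> output (1, 'c'), add 'cc' as idx 4
Step 5: w='cc' (idx 4), next='c' -> output (4, 'c'), add 'ccc' as idx 5
Step 6: w='b' (idx 2), next='c' -> output (2, 'c'), add 'bc' as idx 6
Step 7: w='b' (idx 2), end of input -> output (2, '')


Encoded: [(0, 'c'), (0, 'b'), (1, 'b'), (1, 'c'), (4, 'c'), (2, 'c'), (2, '')]


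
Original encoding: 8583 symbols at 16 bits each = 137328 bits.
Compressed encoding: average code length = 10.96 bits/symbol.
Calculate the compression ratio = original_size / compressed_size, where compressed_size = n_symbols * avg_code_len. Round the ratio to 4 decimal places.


original_size = n_symbols * orig_bits = 8583 * 16 = 137328 bits
compressed_size = n_symbols * avg_code_len = 8583 * 10.96 = 94069.68 bits
ratio = original_size / compressed_size = 137328 / 94069.68 = 1.4599

Compression ratio = 1.4599


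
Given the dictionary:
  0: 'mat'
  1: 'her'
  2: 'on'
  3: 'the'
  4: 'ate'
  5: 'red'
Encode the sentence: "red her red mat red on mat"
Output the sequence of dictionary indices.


Look up each word in the dictionary:
  'red' -> 5
  'her' -> 1
  'red' -> 5
  'mat' -> 0
  'red' -> 5
  'on' -> 2
  'mat' -> 0

Encoded: [5, 1, 5, 0, 5, 2, 0]


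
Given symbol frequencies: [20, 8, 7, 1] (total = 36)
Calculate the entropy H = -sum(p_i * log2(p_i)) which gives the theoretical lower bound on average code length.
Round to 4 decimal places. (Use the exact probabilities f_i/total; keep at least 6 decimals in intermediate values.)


Per-symbol terms -p_i * log2(p_i) with p_i = f_i/36:
  p = 20/36 = 0.555556: log2(p) = -0.847997, -p*log2(p) = 0.471109
  p = 8/36 = 0.222222: log2(p) = -2.169925, -p*log2(p) = 0.482206
  p = 7/36 = 0.194444: log2(p) = -2.362570, -p*log2(p) = 0.459389
  p = 1/36 = 0.027778: log2(p) = -5.169925, -p*log2(p) = 0.143609
H = 0.471109 + 0.482206 + 0.459389 + 0.143609 = 1.556313

H = 1.5563 bits/symbol
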